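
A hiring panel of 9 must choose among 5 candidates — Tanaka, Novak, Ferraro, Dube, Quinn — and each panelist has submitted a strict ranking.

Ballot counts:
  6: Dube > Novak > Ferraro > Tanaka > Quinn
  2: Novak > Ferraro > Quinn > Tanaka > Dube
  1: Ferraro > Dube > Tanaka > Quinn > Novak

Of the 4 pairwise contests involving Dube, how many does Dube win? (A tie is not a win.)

Dube against each rival (9 committee members):
Dube vs Tanaka: Dube, 7–2.
Dube–Novak: Dube 7–2.
Dube vs Ferraro: 6 to 3, Dube.
Dube vs Quinn: 6+1 = 7 for Dube, 2 for Quinn — Dube by 7–2.
Dube beats Tanaka, Novak, Ferraro, Quinn — 4 pairwise wins.

4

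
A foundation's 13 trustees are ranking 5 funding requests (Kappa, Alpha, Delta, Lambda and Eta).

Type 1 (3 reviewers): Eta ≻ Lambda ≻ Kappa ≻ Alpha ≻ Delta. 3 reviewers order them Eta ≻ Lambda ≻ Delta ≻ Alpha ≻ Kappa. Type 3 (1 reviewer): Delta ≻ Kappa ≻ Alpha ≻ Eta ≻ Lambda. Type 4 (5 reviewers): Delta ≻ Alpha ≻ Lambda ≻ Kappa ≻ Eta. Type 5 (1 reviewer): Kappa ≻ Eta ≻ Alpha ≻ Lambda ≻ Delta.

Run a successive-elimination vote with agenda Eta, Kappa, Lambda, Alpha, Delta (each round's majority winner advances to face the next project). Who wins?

Round 1: Eta vs Kappa — 6–7, Kappa advances.
Round 2: Kappa vs Lambda — 2–11, Lambda advances.
Round 3: Lambda vs Alpha — 6–7, Alpha advances.
Round 4: Alpha vs Delta — 4–9, Delta advances.
Delta survives the agenda.

Delta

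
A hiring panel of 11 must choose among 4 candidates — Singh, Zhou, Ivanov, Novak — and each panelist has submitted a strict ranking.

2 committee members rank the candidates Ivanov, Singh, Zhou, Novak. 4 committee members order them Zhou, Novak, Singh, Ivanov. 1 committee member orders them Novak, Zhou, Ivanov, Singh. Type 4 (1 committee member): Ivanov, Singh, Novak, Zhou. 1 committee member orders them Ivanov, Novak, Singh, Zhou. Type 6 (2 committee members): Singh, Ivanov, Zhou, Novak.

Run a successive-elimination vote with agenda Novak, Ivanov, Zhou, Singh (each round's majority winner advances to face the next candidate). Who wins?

Round 1: Novak vs Ivanov — 5–6, Ivanov advances.
Round 2: Ivanov vs Zhou — 6–5, Ivanov advances.
Round 3: Ivanov vs Singh — 5–6, Singh advances.
Singh survives the agenda.

Singh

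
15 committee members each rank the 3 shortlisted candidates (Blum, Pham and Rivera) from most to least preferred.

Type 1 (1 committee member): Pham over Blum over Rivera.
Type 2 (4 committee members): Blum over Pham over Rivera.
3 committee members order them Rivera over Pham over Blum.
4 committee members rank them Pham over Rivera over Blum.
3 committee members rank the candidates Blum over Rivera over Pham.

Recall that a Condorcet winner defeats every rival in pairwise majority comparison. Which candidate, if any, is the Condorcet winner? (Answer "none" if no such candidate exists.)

Pairwise majorities:
Blum vs Pham: 7 to 8, Pham.
Blum vs Rivera: Blum wins 8–7.
Pham–Rivera: Pham 9–6.
Only Pham has no losses; Pham is the Condorcet winner.

Pham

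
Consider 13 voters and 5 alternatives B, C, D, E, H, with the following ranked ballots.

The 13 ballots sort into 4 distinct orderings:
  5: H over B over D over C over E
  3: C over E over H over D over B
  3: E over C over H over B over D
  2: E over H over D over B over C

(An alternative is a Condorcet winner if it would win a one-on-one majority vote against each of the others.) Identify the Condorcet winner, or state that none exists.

none

Check each pair by majority over 13 ballots:
B vs C: B preferred on 5+2 = 7 ballots; B wins 7–6.
B–D: B 8–5.
B vs E: E wins 8–5.
B vs H: B preferred on 0 ballots; H wins 13–0.
C vs D: C is ranked higher on 3+3 = 6 ballots, D on 7. D wins 7–6.
C vs E: C, 8–5.
C vs H: 3+3 = 6 for C, 7 for H — H by 7–6.
D vs E: D is ranked higher on 5 ballots, E on 8. E wins 8–5.
D vs H: 0 for D, 13 for H — H by 13–0.
E vs H: E, 8–5.
No alternative is unbeaten: B loses to E; C loses to B; D loses to B; E loses to C; H loses to E. In particular B → C → E → B is a majority cycle — no Condorcet winner exists.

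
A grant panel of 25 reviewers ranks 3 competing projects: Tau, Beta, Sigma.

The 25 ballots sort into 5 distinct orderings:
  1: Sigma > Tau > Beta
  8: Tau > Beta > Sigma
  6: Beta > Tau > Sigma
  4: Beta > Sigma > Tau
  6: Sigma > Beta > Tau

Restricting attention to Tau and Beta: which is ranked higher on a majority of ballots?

Ballots ranking Tau above Beta: 1 + 8 = 9.
Ballots ranking Beta above Tau: 25 − 9 = 16.
Beta wins the head-to-head 16–9.

Beta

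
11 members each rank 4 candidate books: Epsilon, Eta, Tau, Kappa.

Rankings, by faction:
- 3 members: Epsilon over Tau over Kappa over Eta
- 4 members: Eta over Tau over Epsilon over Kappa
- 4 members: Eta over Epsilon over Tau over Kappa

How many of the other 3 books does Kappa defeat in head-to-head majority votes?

Kappa against each rival (11 members):
Kappa vs Epsilon: 0 for Kappa, 11 for Epsilon — Epsilon by 11–0.
Kappa vs Eta: Eta, 8–3.
Kappa–Tau: Tau 11–0.
Kappa beats no one; loses to Epsilon, Eta, Tau — 0 pairwise wins.

0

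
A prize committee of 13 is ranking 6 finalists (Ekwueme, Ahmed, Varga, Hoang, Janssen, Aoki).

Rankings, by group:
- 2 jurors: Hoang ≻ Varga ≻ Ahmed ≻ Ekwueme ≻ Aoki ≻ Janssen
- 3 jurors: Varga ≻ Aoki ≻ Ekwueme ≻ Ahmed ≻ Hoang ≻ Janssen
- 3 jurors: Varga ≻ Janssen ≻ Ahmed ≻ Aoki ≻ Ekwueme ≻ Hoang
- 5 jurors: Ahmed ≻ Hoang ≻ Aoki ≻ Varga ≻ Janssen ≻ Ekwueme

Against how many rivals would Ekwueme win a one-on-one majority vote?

Ekwueme against each rival (13 jurors):
Ekwueme vs Ahmed: Ekwueme preferred on 3 ballots; Ahmed wins 10–3.
Ekwueme vs Varga: Varga wins 13–0.
Ekwueme–Hoang: Hoang 7–6.
Ekwueme vs Janssen: Ekwueme preferred on 2+3 = 5 ballots; Janssen wins 8–5.
Ekwueme vs Aoki: Ekwueme preferred on 2 ballots; Aoki wins 11–2.
Ekwueme beats no one; loses to Ahmed, Varga, Hoang, Janssen, Aoki — 0 pairwise wins.

0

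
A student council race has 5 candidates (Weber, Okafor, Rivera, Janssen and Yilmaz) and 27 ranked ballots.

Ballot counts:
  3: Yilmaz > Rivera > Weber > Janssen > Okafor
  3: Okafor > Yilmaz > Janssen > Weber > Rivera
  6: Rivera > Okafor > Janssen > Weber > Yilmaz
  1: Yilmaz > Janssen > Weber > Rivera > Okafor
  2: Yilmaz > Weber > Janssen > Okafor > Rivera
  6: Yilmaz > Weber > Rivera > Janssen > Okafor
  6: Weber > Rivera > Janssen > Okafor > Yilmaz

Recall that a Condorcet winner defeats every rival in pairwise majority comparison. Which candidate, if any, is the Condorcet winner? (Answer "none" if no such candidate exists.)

none

Check each pair by majority over 27 ballots:
Weber vs Okafor: Weber, 18–9.
Weber–Rivera: Weber 18–9.
Weber vs Janssen: Weber, 17–10.
Weber vs Yilmaz: Yilmaz wins 15–12.
Okafor vs Rivera: Rivera wins 22–5.
Okafor vs Janssen: Janssen, 18–9.
Okafor–Yilmaz: Okafor 15–12.
Rivera vs Janssen: Rivera, 21–6.
Rivera vs Yilmaz: Yilmaz wins 15–12.
Janssen–Yilmaz: Yilmaz 15–12.
No candidate is unbeaten: Weber loses to Yilmaz; Okafor loses to Weber; Rivera loses to Weber; Janssen loses to Weber; Yilmaz loses to Okafor. In particular Weber > Okafor > Yilmaz > Weber is a majority cycle — no Condorcet winner exists.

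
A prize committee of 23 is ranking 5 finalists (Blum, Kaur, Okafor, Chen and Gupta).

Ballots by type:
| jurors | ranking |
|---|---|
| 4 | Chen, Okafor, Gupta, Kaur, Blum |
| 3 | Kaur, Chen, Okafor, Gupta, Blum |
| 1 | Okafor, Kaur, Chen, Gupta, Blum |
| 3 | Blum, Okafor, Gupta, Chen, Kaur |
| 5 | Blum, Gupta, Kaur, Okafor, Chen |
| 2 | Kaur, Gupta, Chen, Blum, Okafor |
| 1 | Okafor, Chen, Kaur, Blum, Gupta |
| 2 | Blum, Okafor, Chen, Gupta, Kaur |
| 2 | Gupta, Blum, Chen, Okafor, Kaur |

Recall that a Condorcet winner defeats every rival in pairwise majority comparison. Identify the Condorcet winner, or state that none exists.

Pairwise majorities:
Blum vs Kaur: Blum, 12–11.
Blum vs Okafor: Blum, 14–9.
Blum–Chen: Blum 12–11.
Blum vs Gupta: Gupta wins 12–11.
Kaur vs Okafor: 3+5+2 = 10 for Kaur, 13 for Okafor — Okafor by 13–10.
Kaur vs Chen: Kaur preferred on 3+1+5+2 = 11 ballots; Chen wins 12–11.
Kaur–Gupta: Gupta 16–7.
Okafor vs Chen: Okafor, 12–11.
Okafor–Gupta: Okafor 14–9.
Chen–Gupta: Gupta 12–11.
Every nominee loses at least once (Blum loses to Gupta; Kaur loses to Blum; Okafor loses to Blum; Chen loses to Blum; Gupta loses to Okafor). The majority relation contains the cycle Blum > Okafor > Gupta > Blum, so there is no Condorcet winner.

none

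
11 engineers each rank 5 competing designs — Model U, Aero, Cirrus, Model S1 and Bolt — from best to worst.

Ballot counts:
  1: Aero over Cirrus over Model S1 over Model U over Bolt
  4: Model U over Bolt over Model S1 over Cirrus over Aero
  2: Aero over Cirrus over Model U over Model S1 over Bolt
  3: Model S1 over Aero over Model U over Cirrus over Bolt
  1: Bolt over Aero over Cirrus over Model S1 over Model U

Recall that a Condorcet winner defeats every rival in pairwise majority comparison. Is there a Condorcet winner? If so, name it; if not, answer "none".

Check each pair by majority over 11 ballots:
Model U vs Aero: 4 to 7, Aero.
Model U vs Cirrus: Model U is ranked higher on 4+3 = 7 ballots, Cirrus on 4. Model U wins 7–4.
Model U vs Model S1: Model U is ranked higher on 4+2 = 6 ballots, Model S1 on 5. Model U wins 6–5.
Model U vs Bolt: Model U is ranked higher on 1+4+2+3 = 10 ballots, Bolt on 1. Model U wins 10–1.
Aero vs Cirrus: Aero is ranked higher on 1+2+3+1 = 7 ballots, Cirrus on 4. Aero wins 7–4.
Aero vs Model S1: Aero is ranked higher on 1+2+1 = 4 ballots, Model S1 on 7. Model S1 wins 7–4.
Aero vs Bolt: Aero preferred on 1+2+3 = 6 ballots; Aero wins 6–5.
Cirrus vs Model S1: Cirrus preferred on 1+2+1 = 4 ballots; Model S1 wins 7–4.
Cirrus vs Bolt: Cirrus is ranked higher on 1+2+3 = 6 ballots, Bolt on 5. Cirrus wins 6–5.
Model S1 vs Bolt: Model S1 is ranked higher on 1+2+3 = 6 ballots, Bolt on 5. Model S1 wins 6–5.
Each design drops at least one matchup (Model U loses to Aero; Aero loses to Model S1; Cirrus loses to Model U; Model S1 loses to Model U; Bolt loses to Model U); the cycle Model U > Model S1 > Aero > Model U rules out a Condorcet winner.

none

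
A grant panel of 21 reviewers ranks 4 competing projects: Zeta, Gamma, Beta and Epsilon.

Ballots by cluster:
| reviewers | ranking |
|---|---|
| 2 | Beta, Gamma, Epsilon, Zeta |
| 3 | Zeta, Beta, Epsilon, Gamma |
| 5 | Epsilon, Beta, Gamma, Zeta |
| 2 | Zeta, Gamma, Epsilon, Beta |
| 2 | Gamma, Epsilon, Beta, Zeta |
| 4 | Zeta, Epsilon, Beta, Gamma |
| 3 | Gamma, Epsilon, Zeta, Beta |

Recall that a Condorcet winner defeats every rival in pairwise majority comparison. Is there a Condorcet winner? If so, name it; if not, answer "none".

Pairwise majorities:
Zeta–Gamma: Gamma 12–9.
Zeta vs Beta: Zeta wins 12–9.
Zeta vs Epsilon: Epsilon wins 12–9.
Gamma vs Beta: Beta, 14–7.
Gamma–Epsilon: Epsilon 12–9.
Beta–Epsilon: Epsilon 16–5.
Epsilon defeats every rival head-to-head and is the Condorcet winner.

Epsilon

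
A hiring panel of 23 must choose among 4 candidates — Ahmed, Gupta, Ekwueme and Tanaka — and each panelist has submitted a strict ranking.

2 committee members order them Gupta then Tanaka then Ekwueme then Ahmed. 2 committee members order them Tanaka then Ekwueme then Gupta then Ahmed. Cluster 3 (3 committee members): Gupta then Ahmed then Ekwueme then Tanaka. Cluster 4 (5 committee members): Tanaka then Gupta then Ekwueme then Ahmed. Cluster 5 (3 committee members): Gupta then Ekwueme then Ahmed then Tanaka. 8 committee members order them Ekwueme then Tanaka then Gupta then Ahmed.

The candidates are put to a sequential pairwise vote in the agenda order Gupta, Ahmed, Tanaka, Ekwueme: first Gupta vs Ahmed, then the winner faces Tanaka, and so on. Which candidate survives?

Ekwueme

Round 1: Gupta vs Ahmed — 23–0, Gupta advances.
Round 2: Gupta vs Tanaka — 8–15, Tanaka advances.
Round 3: Tanaka vs Ekwueme — 9–14, Ekwueme advances.
The agenda winner is Ekwueme.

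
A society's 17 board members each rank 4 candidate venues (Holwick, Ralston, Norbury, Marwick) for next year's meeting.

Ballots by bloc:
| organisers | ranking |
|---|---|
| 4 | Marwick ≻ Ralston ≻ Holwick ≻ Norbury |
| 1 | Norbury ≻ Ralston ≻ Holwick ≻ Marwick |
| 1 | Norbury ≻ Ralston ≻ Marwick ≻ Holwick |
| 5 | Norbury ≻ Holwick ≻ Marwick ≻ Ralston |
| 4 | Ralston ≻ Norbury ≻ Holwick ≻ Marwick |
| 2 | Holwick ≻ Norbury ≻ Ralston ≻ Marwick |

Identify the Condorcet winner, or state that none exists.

Check each pair by majority over 17 ballots:
Holwick–Ralston: Ralston 10–7.
Holwick vs Norbury: Norbury wins 11–6.
Holwick vs Marwick: Holwick wins 12–5.
Ralston vs Norbury: Norbury wins 9–8.
Ralston vs Marwick: Marwick, 9–8.
Norbury–Marwick: Norbury 13–4.
Only Norbury has no losses; Norbury is the Condorcet winner.

Norbury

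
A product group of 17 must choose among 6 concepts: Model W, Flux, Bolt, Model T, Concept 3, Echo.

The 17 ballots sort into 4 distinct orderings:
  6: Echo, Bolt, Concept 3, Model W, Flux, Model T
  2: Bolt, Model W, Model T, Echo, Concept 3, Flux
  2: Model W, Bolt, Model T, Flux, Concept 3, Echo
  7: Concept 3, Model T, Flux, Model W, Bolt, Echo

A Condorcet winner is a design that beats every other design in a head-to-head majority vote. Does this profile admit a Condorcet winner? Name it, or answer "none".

none

Pairwise majorities:
Model W vs Flux: Model W wins 10–7.
Model W vs Bolt: Model W preferred on 2+7 = 9 ballots; Model W wins 9–8.
Model W vs Model T: 10 to 7, Model W.
Model W–Concept 3: Concept 3 13–4.
Model W vs Echo: Model W wins 11–6.
Flux–Bolt: Bolt 10–7.
Flux vs Model T: 6 for Flux, 11 for Model T — Model T by 11–6.
Flux–Concept 3: Concept 3 15–2.
Flux vs Echo: Flux is ranked higher on 2+7 = 9 ballots, Echo on 8. Flux wins 9–8.
Bolt vs Model T: Bolt is ranked higher on 6+2+2 = 10 ballots, Model T on 7. Bolt wins 10–7.
Bolt vs Concept 3: Bolt is ranked higher on 6+2+2 = 10 ballots, Concept 3 on 7. Bolt wins 10–7.
Bolt vs Echo: Bolt preferred on 2+2+7 = 11 ballots; Bolt wins 11–6.
Model T vs Concept 3: Concept 3, 13–4.
Model T vs Echo: Model T preferred on 2+2+7 = 11 ballots; Model T wins 11–6.
Concept 3–Echo: Concept 3 9–8.
No design is unbeaten: Model W loses to Concept 3; Flux loses to Model W; Bolt loses to Model W; Model T loses to Model W; Concept 3 loses to Bolt; Echo loses to Model W. In particular Model W > Bolt > Concept 3 > Model W is a majority cycle — no Condorcet winner exists.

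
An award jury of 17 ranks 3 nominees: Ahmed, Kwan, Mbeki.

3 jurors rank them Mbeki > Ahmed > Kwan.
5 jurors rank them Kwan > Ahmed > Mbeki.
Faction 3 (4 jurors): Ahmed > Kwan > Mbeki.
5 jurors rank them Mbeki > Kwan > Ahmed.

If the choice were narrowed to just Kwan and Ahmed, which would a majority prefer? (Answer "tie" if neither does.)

Kwan

Ballots ranking Kwan above Ahmed: 5 + 5 = 10.
Ballots ranking Ahmed above Kwan: 17 − 10 = 7.
Kwan wins the head-to-head 10–7.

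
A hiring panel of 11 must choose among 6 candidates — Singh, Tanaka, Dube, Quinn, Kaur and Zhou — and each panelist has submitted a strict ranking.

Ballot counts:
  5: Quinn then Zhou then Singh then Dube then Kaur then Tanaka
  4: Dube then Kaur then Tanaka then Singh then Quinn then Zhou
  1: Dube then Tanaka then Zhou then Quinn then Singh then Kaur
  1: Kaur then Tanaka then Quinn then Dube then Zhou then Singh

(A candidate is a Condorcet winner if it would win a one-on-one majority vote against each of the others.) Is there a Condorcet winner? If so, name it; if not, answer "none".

Head-to-head results (11 committee members):
Singh vs Tanaka: 5 to 6, Tanaka.
Singh–Dube: Dube 6–5.
Singh vs Quinn: 4 for Singh, 7 for Quinn — Quinn by 7–4.
Singh vs Kaur: Singh is ranked higher on 5+1 = 6 ballots, Kaur on 5. Singh wins 6–5.
Singh vs Zhou: Singh is ranked higher on 4 ballots, Zhou on 7. Zhou wins 7–4.
Tanaka vs Dube: Dube wins 10–1.
Tanaka vs Quinn: 6 to 5, Tanaka.
Tanaka vs Kaur: Kaur, 10–1.
Tanaka vs Zhou: Tanaka wins 6–5.
Dube vs Quinn: 4+1 = 5 for Dube, 6 for Quinn — Quinn by 6–5.
Dube vs Kaur: Dube, 10–1.
Dube vs Zhou: Dube wins 6–5.
Quinn vs Kaur: 6 to 5, Quinn.
Quinn vs Zhou: Quinn wins 10–1.
Kaur–Zhou: Zhou 6–5.
No candidate is unbeaten: Singh loses to Tanaka; Tanaka loses to Dube; Dube loses to Quinn; Quinn loses to Tanaka; Kaur loses to Singh; Zhou loses to Tanaka. In particular Singh beats Kaur beats Tanaka beats Singh is a majority cycle — no Condorcet winner exists.

none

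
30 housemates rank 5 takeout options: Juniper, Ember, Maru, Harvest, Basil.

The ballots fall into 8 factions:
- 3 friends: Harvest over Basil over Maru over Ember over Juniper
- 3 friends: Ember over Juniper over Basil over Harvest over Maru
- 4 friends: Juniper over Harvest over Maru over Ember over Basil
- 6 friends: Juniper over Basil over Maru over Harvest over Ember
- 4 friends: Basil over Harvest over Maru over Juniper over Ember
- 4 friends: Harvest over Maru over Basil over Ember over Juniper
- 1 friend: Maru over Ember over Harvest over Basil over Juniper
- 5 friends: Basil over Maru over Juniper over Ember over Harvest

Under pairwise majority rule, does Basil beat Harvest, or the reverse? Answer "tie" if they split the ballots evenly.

Basil

Ballots ranking Basil above Harvest: 3 + 6 + 4 + 5 = 18.
Ballots ranking Harvest above Basil: 30 − 18 = 12.
Basil wins the head-to-head 18–12.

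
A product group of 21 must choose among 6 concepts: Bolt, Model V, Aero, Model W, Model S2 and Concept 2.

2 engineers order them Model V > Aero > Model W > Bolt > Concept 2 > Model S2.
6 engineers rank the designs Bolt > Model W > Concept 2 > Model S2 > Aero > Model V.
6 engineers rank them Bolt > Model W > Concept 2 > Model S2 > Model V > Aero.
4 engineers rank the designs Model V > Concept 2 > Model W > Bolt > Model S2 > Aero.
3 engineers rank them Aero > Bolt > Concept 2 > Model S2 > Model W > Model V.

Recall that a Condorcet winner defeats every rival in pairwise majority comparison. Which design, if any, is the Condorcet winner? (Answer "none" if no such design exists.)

Pairwise majorities:
Bolt vs Model V: Bolt preferred on 6+6+3 = 15 ballots; Bolt wins 15–6.
Bolt vs Aero: Bolt is ranked higher on 6+6+4 = 16 ballots, Aero on 5. Bolt wins 16–5.
Bolt vs Model W: 15 to 6, Bolt.
Bolt vs Model S2: Bolt is ranked higher on 2+6+6+4+3 = 21 ballots, Model S2 on 0. Bolt wins 21–0.
Bolt vs Concept 2: Bolt is ranked higher on 2+6+6+3 = 17 ballots, Concept 2 on 4. Bolt wins 17–4.
Model V vs Aero: Model V is ranked higher on 2+6+4 = 12 ballots, Aero on 9. Model V wins 12–9.
Model V vs Model W: Model V preferred on 2+4 = 6 ballots; Model W wins 15–6.
Model V vs Model S2: Model V is ranked higher on 2+4 = 6 ballots, Model S2 on 15. Model S2 wins 15–6.
Model V vs Concept 2: Model V is ranked higher on 2+4 = 6 ballots, Concept 2 on 15. Concept 2 wins 15–6.
Aero vs Model W: 2+3 = 5 for Aero, 16 for Model W — Model W by 16–5.
Aero vs Model S2: 2+3 = 5 for Aero, 16 for Model S2 — Model S2 by 16–5.
Aero vs Concept 2: 2+3 = 5 for Aero, 16 for Concept 2 — Concept 2 by 16–5.
Model W vs Model S2: Model W preferred on 2+6+6+4 = 18 ballots; Model W wins 18–3.
Model W vs Concept 2: Model W preferred on 2+6+6 = 14 ballots; Model W wins 14–7.
Model S2 vs Concept 2: Model S2 preferred on 0 ballots; Concept 2 wins 21–0.
Bolt defeats every rival head-to-head and is the Condorcet winner.

Bolt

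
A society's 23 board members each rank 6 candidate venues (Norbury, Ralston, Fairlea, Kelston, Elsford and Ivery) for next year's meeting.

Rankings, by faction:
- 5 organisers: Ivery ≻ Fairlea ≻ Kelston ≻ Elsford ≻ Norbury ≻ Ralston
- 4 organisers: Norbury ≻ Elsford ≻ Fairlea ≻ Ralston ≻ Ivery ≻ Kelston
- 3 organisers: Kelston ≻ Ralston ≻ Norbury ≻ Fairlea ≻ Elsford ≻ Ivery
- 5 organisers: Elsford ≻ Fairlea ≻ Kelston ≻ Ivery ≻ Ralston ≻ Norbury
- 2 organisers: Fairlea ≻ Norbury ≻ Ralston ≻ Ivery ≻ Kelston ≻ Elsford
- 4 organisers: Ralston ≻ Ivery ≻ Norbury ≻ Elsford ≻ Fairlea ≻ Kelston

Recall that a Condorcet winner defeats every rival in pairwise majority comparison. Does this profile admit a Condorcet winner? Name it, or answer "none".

Pairwise majorities:
Norbury–Ralston: Ralston 12–11.
Norbury vs Fairlea: Fairlea, 12–11.
Norbury vs Kelston: Kelston, 13–10.
Norbury vs Elsford: Norbury wins 13–10.
Norbury vs Ivery: Ivery, 14–9.
Ralston–Fairlea: Fairlea 16–7.
Ralston–Kelston: Kelston 13–10.
Ralston vs Elsford: Elsford wins 14–9.
Ralston vs Ivery: Ralston, 13–10.
Fairlea vs Kelston: Fairlea, 20–3.
Fairlea–Elsford: Elsford 13–10.
Fairlea–Ivery: Fairlea 14–9.
Kelston vs Elsford: Elsford wins 13–10.
Kelston vs Ivery: Ivery wins 15–8.
Elsford vs Ivery: Elsford, 12–11.
Each city drops at least one matchup (Norbury loses to Ralston; Ralston loses to Fairlea; Fairlea loses to Elsford; Kelston loses to Fairlea; Elsford loses to Norbury; Ivery loses to Ralston); the cycle Norbury → Elsford → Ralston → Norbury rules out a Condorcet winner.

none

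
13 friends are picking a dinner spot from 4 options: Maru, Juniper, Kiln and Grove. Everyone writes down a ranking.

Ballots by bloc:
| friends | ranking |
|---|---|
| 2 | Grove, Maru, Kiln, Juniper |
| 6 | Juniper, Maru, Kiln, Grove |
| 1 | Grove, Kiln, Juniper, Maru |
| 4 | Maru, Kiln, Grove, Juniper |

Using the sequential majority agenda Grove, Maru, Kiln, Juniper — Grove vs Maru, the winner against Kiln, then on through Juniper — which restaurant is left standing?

Round 1: Grove vs Maru — 3–10, Maru advances.
Round 2: Maru vs Kiln — 12–1, Maru advances.
Round 3: Maru vs Juniper — 6–7, Juniper advances.
Juniper survives the agenda.

Juniper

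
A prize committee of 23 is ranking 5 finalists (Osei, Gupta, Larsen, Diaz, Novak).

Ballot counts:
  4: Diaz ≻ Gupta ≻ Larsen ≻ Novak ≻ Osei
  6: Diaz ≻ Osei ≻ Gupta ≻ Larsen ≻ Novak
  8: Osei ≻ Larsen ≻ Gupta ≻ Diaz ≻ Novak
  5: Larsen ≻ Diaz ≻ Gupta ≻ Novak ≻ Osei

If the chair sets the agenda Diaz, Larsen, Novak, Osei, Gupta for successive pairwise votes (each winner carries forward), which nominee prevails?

Round 1: Diaz vs Larsen — 10–13, Larsen advances.
Round 2: Larsen vs Novak — 23–0, Larsen advances.
Round 3: Larsen vs Osei — 9–14, Osei advances.
Round 4: Osei vs Gupta — 14–9, Osei advances.
Osei survives the agenda.

Osei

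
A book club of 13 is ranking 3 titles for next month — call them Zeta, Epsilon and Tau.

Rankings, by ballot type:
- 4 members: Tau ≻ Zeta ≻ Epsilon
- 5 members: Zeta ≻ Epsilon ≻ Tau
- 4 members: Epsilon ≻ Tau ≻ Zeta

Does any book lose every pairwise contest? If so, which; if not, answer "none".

Head-to-head results (13 members):
Zeta vs Epsilon: Zeta, 9–4.
Zeta–Tau: Tau 8–5.
Epsilon–Tau: Epsilon 9–4.
Every book wins at least one matchup (Zeta beats Epsilon; Epsilon beats Tau; Tau beats Zeta), so there is no Condorcet loser.

none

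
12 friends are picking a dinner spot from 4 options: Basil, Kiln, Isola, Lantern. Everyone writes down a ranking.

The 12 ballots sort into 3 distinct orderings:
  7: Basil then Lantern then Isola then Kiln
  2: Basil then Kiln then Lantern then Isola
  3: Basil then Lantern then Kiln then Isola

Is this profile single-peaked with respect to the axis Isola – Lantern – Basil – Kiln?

yes

Axis positions: Isola=1, Lantern=2, Basil=3, Kiln=4.
Ballot type 1 (peak Basil at position 3): ranking walks positions 3-2-1-4, expanding outward from the peak — single-peaked.
Ballot type 2 (peak Basil at position 3): ranking walks positions 3-4-2-1, expanding outward from the peak — single-peaked.
Ballot type 3 (peak Basil at position 3): ranking walks positions 3-2-4-1, expanding outward from the peak — single-peaked.
Every ranking is single-peaked on this axis.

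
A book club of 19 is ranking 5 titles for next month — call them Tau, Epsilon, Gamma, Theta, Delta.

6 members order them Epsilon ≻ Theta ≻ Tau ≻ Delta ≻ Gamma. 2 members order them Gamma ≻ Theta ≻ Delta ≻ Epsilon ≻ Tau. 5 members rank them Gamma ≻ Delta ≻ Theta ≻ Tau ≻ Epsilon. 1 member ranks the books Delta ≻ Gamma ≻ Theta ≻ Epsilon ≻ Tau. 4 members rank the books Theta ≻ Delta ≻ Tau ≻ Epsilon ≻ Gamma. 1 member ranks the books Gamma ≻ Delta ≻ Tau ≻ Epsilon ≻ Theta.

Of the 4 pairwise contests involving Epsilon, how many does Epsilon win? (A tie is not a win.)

Epsilon against each rival (19 members):
Epsilon vs Tau: Epsilon preferred on 6+2+1 = 9 ballots; Tau wins 10–9.
Epsilon vs Gamma: 6+4 = 10 for Epsilon, 9 for Gamma — Epsilon by 10–9.
Epsilon vs Theta: Epsilon is ranked higher on 6+1 = 7 ballots, Theta on 12. Theta wins 12–7.
Epsilon vs Delta: Epsilon is ranked higher on 6 ballots, Delta on 13. Delta wins 13–6.
Epsilon beats Gamma; loses to Tau, Theta, Delta — 1 pairwise win.

1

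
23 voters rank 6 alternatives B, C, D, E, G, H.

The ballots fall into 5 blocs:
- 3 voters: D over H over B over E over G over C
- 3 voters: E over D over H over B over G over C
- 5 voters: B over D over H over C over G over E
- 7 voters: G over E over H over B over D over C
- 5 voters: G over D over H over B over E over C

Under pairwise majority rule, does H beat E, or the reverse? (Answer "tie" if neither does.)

Ballots ranking H above E: 3 + 5 + 5 = 13.
Ballots ranking E above H: 23 − 13 = 10.
H wins the head-to-head 13–10.

H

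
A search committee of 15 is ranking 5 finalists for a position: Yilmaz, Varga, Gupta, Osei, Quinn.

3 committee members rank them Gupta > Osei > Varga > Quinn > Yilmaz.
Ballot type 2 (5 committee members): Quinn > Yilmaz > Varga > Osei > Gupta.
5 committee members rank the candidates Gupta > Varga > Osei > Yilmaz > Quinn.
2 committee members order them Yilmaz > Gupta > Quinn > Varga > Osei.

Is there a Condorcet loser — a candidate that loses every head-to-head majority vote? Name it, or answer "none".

Yilmaz

Head-to-head results (15 committee members):
Yilmaz–Varga: Varga 8–7.
Yilmaz vs Gupta: Yilmaz is ranked higher on 5+2 = 7 ballots, Gupta on 8. Gupta wins 8–7.
Yilmaz vs Osei: Yilmaz preferred on 5+2 = 7 ballots; Osei wins 8–7.
Yilmaz–Quinn: Quinn 8–7.
Varga vs Gupta: Gupta wins 10–5.
Varga vs Osei: Varga, 12–3.
Varga vs Quinn: 3+5 = 8 for Varga, 7 for Quinn — Varga by 8–7.
Gupta vs Osei: 10 to 5, Gupta.
Gupta vs Quinn: Gupta preferred on 3+5+2 = 10 ballots; Gupta wins 10–5.
Osei vs Quinn: Osei preferred on 3+5 = 8 ballots; Osei wins 8–7.
Yilmaz is beaten in every head-to-head and is the Condorcet loser.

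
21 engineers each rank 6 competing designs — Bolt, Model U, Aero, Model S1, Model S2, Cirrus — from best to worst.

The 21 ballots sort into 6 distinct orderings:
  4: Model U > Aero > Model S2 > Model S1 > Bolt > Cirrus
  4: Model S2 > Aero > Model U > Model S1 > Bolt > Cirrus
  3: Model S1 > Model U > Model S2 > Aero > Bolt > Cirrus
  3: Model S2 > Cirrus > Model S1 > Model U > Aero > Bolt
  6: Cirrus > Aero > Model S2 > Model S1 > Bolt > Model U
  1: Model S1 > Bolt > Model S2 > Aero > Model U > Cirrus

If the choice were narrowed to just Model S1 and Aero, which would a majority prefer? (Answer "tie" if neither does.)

Aero

Ballots ranking Model S1 above Aero: 3 + 3 + 1 = 7.
Ballots ranking Aero above Model S1: 21 − 7 = 14.
Aero wins the head-to-head 14–7.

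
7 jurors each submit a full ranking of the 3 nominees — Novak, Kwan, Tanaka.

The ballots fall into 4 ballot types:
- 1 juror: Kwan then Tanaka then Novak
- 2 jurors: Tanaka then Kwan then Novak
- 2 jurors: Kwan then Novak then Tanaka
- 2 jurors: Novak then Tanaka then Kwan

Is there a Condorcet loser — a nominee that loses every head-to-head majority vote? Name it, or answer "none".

none

Head-to-head results (7 jurors):
Novak vs Kwan: 2 to 5, Kwan.
Novak vs Tanaka: 4 to 3, Novak.
Kwan vs Tanaka: 1+2 = 3 for Kwan, 4 for Tanaka — Tanaka by 4–3.
Each nominee has at least one pairwise win (Novak beats Tanaka; Kwan beats Novak; Tanaka beats Kwan) — no Condorcet loser.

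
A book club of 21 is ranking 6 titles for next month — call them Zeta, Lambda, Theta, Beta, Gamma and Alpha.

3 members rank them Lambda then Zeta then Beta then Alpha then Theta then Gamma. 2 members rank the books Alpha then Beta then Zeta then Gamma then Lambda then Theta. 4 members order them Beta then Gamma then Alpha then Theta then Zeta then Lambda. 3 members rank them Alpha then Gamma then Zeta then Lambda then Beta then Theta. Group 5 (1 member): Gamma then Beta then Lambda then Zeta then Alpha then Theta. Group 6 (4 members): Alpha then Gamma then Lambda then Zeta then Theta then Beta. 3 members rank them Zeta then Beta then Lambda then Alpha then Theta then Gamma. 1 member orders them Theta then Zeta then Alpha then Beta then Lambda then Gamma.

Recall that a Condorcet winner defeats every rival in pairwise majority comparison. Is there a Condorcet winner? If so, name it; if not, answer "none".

Check each pair by majority over 21 ballots:
Zeta vs Lambda: Zeta is ranked higher on 2+4+3+3+1 = 13 ballots, Lambda on 8. Zeta wins 13–8.
Zeta vs Theta: Zeta is ranked higher on 3+2+3+1+4+3 = 16 ballots, Theta on 5. Zeta wins 16–5.
Zeta vs Beta: 3+3+4+3+1 = 14 for Zeta, 7 for Beta — Zeta by 14–7.
Zeta vs Gamma: Zeta preferred on 3+2+3+1 = 9 ballots; Gamma wins 12–9.
Zeta vs Alpha: Zeta is ranked higher on 3+1+3+1 = 8 ballots, Alpha on 13. Alpha wins 13–8.
Lambda vs Theta: 16 to 5, Lambda.
Lambda vs Beta: Lambda is ranked higher on 3+3+4 = 10 ballots, Beta on 11. Beta wins 11–10.
Lambda vs Gamma: 7 to 14, Gamma.
Lambda vs Alpha: 7 to 14, Alpha.
Theta vs Beta: Theta preferred on 4+1 = 5 ballots; Beta wins 16–5.
Theta vs Gamma: Theta is ranked higher on 3+3+1 = 7 ballots, Gamma on 14. Gamma wins 14–7.
Theta vs Alpha: Theta is ranked higher on 1 ballot, Alpha on 20. Alpha wins 20–1.
Beta vs Gamma: Beta is ranked higher on 3+2+4+3+1 = 13 ballots, Gamma on 8. Beta wins 13–8.
Beta vs Alpha: 3+4+1+3 = 11 for Beta, 10 for Alpha — Beta by 11–10.
Gamma vs Alpha: 4+1 = 5 for Gamma, 16 for Alpha — Alpha by 16–5.
No book is unbeaten: Zeta loses to Gamma; Lambda loses to Zeta; Theta loses to Zeta; Beta loses to Zeta; Gamma loses to Beta; Alpha loses to Beta. In particular Zeta beats Beta beats Gamma beats Zeta is a majority cycle — no Condorcet winner exists.

none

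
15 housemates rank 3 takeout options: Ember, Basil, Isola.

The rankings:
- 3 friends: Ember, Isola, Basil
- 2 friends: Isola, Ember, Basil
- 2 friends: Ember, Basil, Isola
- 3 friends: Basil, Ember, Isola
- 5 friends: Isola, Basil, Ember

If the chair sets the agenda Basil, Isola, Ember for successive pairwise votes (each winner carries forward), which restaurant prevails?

Round 1: Basil vs Isola — 5–10, Isola advances.
Round 2: Isola vs Ember — 7–8, Ember advances.
Ember survives the agenda.

Ember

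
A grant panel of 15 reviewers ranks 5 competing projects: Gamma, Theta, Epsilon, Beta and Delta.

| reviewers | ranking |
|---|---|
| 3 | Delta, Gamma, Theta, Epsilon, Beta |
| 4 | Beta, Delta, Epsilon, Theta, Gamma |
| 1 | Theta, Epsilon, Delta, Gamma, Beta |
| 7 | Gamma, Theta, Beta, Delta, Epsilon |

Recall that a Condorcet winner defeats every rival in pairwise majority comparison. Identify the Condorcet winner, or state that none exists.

none

Check each pair by majority over 15 ballots:
Gamma vs Theta: Gamma wins 10–5.
Gamma vs Epsilon: Gamma preferred on 3+7 = 10 ballots; Gamma wins 10–5.
Gamma–Beta: Gamma 11–4.
Gamma vs Delta: Delta, 8–7.
Theta vs Epsilon: Theta is ranked higher on 3+1+7 = 11 ballots, Epsilon on 4. Theta wins 11–4.
Theta vs Beta: Theta, 11–4.
Theta vs Delta: Theta preferred on 1+7 = 8 ballots; Theta wins 8–7.
Epsilon vs Beta: Beta, 11–4.
Epsilon vs Delta: 1 to 14, Delta.
Beta vs Delta: Beta wins 11–4.
Every project loses at least once (Gamma loses to Delta; Theta loses to Gamma; Epsilon loses to Gamma; Beta loses to Gamma; Delta loses to Theta). The majority relation contains the cycle Gamma beats Theta beats Delta beats Gamma, so there is no Condorcet winner.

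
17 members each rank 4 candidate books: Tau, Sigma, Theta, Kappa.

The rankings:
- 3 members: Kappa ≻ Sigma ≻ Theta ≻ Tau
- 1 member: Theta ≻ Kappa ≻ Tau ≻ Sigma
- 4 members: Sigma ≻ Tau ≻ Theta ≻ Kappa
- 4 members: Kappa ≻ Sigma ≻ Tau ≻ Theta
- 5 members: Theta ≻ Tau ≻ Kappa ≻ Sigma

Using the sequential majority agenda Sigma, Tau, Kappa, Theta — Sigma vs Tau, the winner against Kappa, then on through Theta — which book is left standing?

Theta

Round 1: Sigma vs Tau — 11–6, Sigma advances.
Round 2: Sigma vs Kappa — 4–13, Kappa advances.
Round 3: Kappa vs Theta — 7–10, Theta advances.
Theta survives the agenda.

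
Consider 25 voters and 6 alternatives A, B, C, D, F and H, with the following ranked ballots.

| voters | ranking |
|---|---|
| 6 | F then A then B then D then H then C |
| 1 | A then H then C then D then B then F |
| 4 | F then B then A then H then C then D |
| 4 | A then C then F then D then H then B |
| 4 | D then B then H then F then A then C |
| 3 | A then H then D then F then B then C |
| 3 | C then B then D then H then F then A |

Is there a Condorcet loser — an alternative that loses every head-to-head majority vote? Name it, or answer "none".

Head-to-head results (25 voters):
A vs B: 14 to 11, A.
A vs C: 22 to 3, A.
A vs D: A, 18–7.
A vs F: A is ranked higher on 1+4+3 = 8 ballots, F on 17. F wins 17–8.
A vs H: A is ranked higher on 6+1+4+4+3 = 18 ballots, H on 7. A wins 18–7.
B vs C: 17 to 8, B.
B vs D: B, 13–12.
B vs F: 1+4+3 = 8 for B, 17 for F — F by 17–8.
B vs H: B preferred on 6+4+4+3 = 17 ballots; B wins 17–8.
C vs D: C is ranked higher on 1+4+4+3 = 12 ballots, D on 13. D wins 13–12.
C vs F: C preferred on 1+4+3 = 8 ballots; F wins 17–8.
C vs H: 4+3 = 7 for C, 18 for H — H by 18–7.
D vs F: F wins 14–11.
D vs H: D is ranked higher on 6+4+4+3 = 17 ballots, H on 8. D wins 17–8.
F vs H: F, 14–11.
C is beaten in every head-to-head and is the Condorcet loser.

C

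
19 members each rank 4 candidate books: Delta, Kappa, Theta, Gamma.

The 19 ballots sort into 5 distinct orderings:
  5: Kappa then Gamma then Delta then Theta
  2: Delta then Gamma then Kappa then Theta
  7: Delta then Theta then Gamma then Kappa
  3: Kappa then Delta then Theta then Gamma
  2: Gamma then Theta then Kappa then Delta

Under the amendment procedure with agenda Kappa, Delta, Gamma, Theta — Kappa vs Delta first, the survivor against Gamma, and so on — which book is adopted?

Theta

Round 1: Kappa vs Delta — 10–9, Kappa advances.
Round 2: Kappa vs Gamma — 8–11, Gamma advances.
Round 3: Gamma vs Theta — 9–10, Theta advances.
Theta survives the agenda.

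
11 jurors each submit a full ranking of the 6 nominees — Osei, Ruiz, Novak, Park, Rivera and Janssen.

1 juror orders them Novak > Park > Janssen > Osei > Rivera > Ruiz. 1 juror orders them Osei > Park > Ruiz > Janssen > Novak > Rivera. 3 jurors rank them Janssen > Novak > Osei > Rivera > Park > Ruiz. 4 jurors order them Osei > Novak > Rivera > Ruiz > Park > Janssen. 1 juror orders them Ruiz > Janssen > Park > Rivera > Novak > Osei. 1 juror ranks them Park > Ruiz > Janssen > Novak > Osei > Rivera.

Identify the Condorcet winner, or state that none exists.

none

Head-to-head results (11 jurors):
Osei vs Ruiz: 1+1+3+4 = 9 for Osei, 2 for Ruiz — Osei by 9–2.
Osei vs Novak: Osei preferred on 1+4 = 5 ballots; Novak wins 6–5.
Osei vs Park: Osei preferred on 1+3+4 = 8 ballots; Osei wins 8–3.
Osei vs Rivera: Osei is ranked higher on 1+1+3+4+1 = 10 ballots, Rivera on 1. Osei wins 10–1.
Osei vs Janssen: 5 to 6, Janssen.
Ruiz vs Novak: Ruiz preferred on 1+1+1 = 3 ballots; Novak wins 8–3.
Ruiz vs Park: Ruiz is ranked higher on 4+1 = 5 ballots, Park on 6. Park wins 6–5.
Ruiz vs Rivera: Ruiz preferred on 1+1+1 = 3 ballots; Rivera wins 8–3.
Ruiz vs Janssen: 7 to 4, Ruiz.
Novak vs Park: 1+3+4 = 8 for Novak, 3 for Park — Novak by 8–3.
Novak vs Rivera: 10 to 1, Novak.
Novak vs Janssen: Novak preferred on 1+4 = 5 ballots; Janssen wins 6–5.
Park vs Rivera: 4 to 7, Rivera.
Park vs Janssen: Park preferred on 1+1+4+1 = 7 ballots; Park wins 7–4.
Rivera vs Janssen: Rivera preferred on 4 ballots; Janssen wins 7–4.
Every nominee loses at least once (Osei loses to Novak; Ruiz loses to Osei; Novak loses to Janssen; Park loses to Osei; Rivera loses to Osei; Janssen loses to Ruiz). The majority relation contains the cycle Osei → Ruiz → Janssen → Osei, so there is no Condorcet winner.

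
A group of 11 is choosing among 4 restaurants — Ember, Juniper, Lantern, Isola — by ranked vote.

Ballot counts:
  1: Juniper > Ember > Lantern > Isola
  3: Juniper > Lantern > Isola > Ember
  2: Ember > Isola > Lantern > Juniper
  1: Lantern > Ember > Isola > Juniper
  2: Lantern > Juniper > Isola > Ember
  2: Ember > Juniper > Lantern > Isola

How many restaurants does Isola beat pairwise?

Isola against each rival (11 friends):
Isola vs Ember: 3+2 = 5 for Isola, 6 for Ember — Ember by 6–5.
Isola vs Juniper: Juniper, 8–3.
Isola–Lantern: Lantern 9–2.
Isola beats no one; loses to Ember, Juniper, Lantern — 0 pairwise wins.

0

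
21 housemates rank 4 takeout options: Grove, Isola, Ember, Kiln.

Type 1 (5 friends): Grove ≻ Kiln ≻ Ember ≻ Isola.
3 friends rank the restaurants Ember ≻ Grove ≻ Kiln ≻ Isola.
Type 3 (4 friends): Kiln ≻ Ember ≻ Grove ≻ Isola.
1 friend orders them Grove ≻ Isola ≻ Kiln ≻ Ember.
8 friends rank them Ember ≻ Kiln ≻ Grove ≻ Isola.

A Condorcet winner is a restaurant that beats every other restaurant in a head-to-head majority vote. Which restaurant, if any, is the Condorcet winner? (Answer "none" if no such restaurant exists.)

Pairwise majorities:
Grove–Isola: Grove 21–0.
Grove vs Ember: 5+1 = 6 for Grove, 15 for Ember — Ember by 15–6.
Grove–Kiln: Kiln 12–9.
Isola vs Ember: Isola preferred on 1 ballot; Ember wins 20–1.
Isola vs Kiln: Isola is ranked higher on 1 ballot, Kiln on 20. Kiln wins 20–1.
Ember vs Kiln: 3+8 = 11 for Ember, 10 for Kiln — Ember by 11–10.
Ember beats each of Grove, Isola, Kiln — Ember is the Condorcet winner.

Ember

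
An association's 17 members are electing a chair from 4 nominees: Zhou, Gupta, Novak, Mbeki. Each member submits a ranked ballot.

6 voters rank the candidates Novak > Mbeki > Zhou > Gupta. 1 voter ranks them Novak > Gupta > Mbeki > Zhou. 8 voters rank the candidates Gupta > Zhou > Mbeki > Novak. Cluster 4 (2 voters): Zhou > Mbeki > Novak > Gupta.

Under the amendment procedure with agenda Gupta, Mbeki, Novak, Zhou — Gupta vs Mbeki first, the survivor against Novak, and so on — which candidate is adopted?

Round 1: Gupta vs Mbeki — 9–8, Gupta advances.
Round 2: Gupta vs Novak — 8–9, Novak advances.
Round 3: Novak vs Zhou — 7–10, Zhou advances.
Zhou survives the agenda.

Zhou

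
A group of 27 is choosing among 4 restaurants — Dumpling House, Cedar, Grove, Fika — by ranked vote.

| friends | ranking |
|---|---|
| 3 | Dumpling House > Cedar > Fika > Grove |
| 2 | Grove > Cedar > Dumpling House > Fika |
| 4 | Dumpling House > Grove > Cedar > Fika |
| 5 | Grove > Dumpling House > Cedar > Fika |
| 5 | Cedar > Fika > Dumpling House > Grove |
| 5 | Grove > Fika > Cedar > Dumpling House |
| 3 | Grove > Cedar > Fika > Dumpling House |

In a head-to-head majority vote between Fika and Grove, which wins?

Grove

Ballots ranking Fika above Grove: 3 + 5 = 8.
Ballots ranking Grove above Fika: 27 − 8 = 19.
Grove wins the head-to-head 19–8.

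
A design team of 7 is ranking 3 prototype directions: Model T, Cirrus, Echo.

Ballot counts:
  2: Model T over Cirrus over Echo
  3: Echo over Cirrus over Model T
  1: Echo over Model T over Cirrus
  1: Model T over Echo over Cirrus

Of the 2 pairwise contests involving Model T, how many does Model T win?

1

Model T against each rival (7 engineers):
Model T vs Cirrus: Model T, 4–3.
Model T vs Echo: Model T is ranked higher on 2+1 = 3 ballots, Echo on 4. Echo wins 4–3.
Model T beats Cirrus; loses to Echo — 1 pairwise win.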